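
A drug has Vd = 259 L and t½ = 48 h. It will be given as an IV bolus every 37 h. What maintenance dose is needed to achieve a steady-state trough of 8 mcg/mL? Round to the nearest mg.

τ/t½ = 37/48 ≈ 0.77083, so f = (1/2)^(37/48) ≈ 0.586079.
Cmin,ss = (D/Vd)·f/(1−f), so D = Cmin,ss·Vd·(1−f)/f.
D = 8 × 259 × (1−f)/f ≈ 8 × 259 × 0.70625 ≈ 1463.35 mg.

1463 mg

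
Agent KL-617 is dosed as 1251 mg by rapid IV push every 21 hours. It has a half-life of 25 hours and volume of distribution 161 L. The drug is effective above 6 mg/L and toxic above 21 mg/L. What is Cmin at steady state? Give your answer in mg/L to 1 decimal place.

Over one 21-h interval, 21/25 ≈ 0.84 half-lives elapse, leaving f ≈ 0.5586 of each dose.
Each bolus raises the concentration by D/Vd = 1251/161 ≈ 7.770 mg/L.
Steady-state trough Cmin,ss = C₀·f/(1−f) ≈ 7.770 × 0.5586/0.4414 ≈ 9.833 mg/L.
Trough 9.8 mg/L vs MEC 6 mg/L: adequate.

9.8 mg/L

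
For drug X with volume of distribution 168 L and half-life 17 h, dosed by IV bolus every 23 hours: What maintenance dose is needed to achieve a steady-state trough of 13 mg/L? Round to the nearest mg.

3395 mg

τ/t½ = 23/17 ≈ 1.3529, so f = (1/2)^(23/17) ≈ 0.391493.
Cmin,ss = (D/Vd)·f/(1−f), so D = Cmin,ss·Vd·(1−f)/f.
D = 13 × 168 × (1−f)/f ≈ 13 × 168 × 1.55432 ≈ 3394.63 mg.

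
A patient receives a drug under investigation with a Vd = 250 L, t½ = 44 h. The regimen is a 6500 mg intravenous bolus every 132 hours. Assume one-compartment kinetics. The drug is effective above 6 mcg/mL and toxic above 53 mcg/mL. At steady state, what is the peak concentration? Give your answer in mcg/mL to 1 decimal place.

29.7 mcg/mL

The dosing interval is 3 half-lives, so f = 2^(−3) = 0.125.
At steady state, R = 1/(1 − 0.125) = 8/7.
Single-dose peak C₀ = D/Vd = 6500/250 = 26 mcg/mL.
Steady-state peak Cmax,ss = C₀·R = 26 × 8/7 ≈ 29.714 mcg/mL.
Peak 29.7 mcg/mL vs MTC 53 mcg/mL: below toxic threshold.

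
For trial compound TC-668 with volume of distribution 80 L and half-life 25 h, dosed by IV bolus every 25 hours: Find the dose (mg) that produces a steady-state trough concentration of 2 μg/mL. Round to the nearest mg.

τ/t½ = 25/25 ≈ 1, so f = (1/2)^(25/25) ≈ 0.500000.
Cmin,ss = (D/Vd)·f/(1−f), so D = Cmin,ss·Vd·(1−f)/f.
D = 2 × 80 × (1−f)/f ≈ 2 × 80 × 1.00000 ≈ 160.00 mg.

160 mg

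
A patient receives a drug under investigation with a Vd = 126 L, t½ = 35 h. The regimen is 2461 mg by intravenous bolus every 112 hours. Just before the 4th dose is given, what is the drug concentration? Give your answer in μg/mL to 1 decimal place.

2.4 μg/mL

f = (1/2)^(τ/t½) = (1/2)^(112/35) ≈ 0.1088.
C₀ = D/Vd = 2461/126 ≈ 19.532 μg/mL.
Before the 4th dose, 3 doses have been given. Superposition: Cmin = C₀·(f + f² + … + f^3).
≈ 19.532 × (0.1088 + 0.0118 + 0.0013) ≈ 19.532 × 0.1219 ≈ 2.381 μg/mL.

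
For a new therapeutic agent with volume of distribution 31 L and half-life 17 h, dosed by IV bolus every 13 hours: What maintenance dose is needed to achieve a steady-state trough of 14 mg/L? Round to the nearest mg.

τ/t½ = 13/17 ≈ 0.76471, so f = (1/2)^(13/17) ≈ 0.588573.
Cmin,ss = (D/Vd)·f/(1−f), so D = Cmin,ss·Vd·(1−f)/f.
D = 14 × 31 × (1−f)/f ≈ 14 × 31 × 0.69902 ≈ 303.37 mg.

303 mg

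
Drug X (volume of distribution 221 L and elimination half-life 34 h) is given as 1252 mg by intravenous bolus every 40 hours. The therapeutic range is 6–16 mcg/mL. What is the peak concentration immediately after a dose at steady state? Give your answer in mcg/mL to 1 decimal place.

k = ln2/t½ = ln2/34 ≈ 0.020387 h⁻¹; fraction remaining f = e^(−kτ) = e^(−0.020387×40) ≈ 0.4424.
Accumulation ratio R = 1/(1 − f) ≈ 1/0.5576 ≈ 1.7934.
Each bolus raises the concentration by D/Vd = 1252/221 ≈ 5.665 mcg/mL.
Steady-state peak Cmax,ss = C₀·R ≈ 5.665 × 1.7934 ≈ 10.160 mcg/mL.
Peak 10.2 mcg/mL vs MTC 16 mcg/mL: below toxic threshold.

10.2 mcg/mL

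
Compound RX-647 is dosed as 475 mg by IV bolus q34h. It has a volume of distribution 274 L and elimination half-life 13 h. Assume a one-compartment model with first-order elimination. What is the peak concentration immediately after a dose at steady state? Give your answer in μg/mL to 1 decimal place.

Over one 34-h interval, 34/13 ≈ 2.6154 half-lives elapse, leaving f ≈ 0.1632 of each dose.
Accumulation ratio R = 1/(1 − f) ≈ 1/0.8368 ≈ 1.1950.
Each bolus raises the concentration by D/Vd = 475/274 ≈ 1.734 μg/mL.
Steady-state peak Cmax,ss = C₀·R ≈ 1.734 × 1.1950 ≈ 2.072 μg/mL.

2.1 μg/mL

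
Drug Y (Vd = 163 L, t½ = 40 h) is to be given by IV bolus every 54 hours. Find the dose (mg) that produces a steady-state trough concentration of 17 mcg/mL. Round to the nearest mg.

τ/t½ = 54/40 ≈ 1.35, so f = (1/2)^(54/40) ≈ 0.392292.
Cmin,ss = (D/Vd)·f/(1−f), so D = Cmin,ss·Vd·(1−f)/f.
D = 17 × 163 × (1−f)/f ≈ 17 × 163 × 1.54912 ≈ 4292.61 mg.

4293 mg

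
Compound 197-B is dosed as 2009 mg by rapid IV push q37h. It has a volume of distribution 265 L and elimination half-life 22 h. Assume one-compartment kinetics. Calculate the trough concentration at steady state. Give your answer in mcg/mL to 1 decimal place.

τ/t½ = 37/22 ≈ 1.6818, so fraction remaining f = (1/2)^(37/22) ≈ 0.3117.
Single-dose peak C₀ = D/Vd = 2009/265 ≈ 7.581 mcg/mL.
Steady-state trough Cmin,ss = C₀·f/(1−f) ≈ 7.581 × 0.3117/0.6883 ≈ 3.433 mcg/mL.

3.4 mcg/mL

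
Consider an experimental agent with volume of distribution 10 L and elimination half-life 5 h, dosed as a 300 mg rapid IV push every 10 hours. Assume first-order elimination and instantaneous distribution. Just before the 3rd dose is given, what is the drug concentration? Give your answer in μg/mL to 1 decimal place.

9.4 μg/mL

f = (1/2)^(τ/t½) = (1/2)^(10/5) ≈ 0.2500.
C₀ = D/Vd = 300/10 ≈ 30.000 μg/mL.
Before the 3rd dose, 2 doses have been given. Superposition: Cmin = C₀·(f + f²).
≈ 30.000 × (0.2500 + 0.0625) ≈ 30.000 × 0.3125 ≈ 9.375 μg/mL.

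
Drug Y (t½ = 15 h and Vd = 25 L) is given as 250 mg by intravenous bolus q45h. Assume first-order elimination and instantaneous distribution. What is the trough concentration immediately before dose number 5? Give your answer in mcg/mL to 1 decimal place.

1.4 mcg/mL

f = (1/2)^(τ/t½) = (1/2)^(45/15) ≈ 0.1250.
C₀ = D/Vd = 250/25 ≈ 10.000 mcg/mL.
Before the 5th dose, 4 doses have been given. Superposition: Cmin = C₀·(f + f² + … + f^4).
≈ 10.000 × (0.1250 + 0.0156 + 0.0020 + 0.0002) ≈ 10.000 × 0.1428 ≈ 1.428 mcg/mL.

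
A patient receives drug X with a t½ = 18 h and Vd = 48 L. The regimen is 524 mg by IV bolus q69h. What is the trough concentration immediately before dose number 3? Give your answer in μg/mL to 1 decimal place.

f = (1/2)^(τ/t½) = (1/2)^(69/18) ≈ 0.0702.
C₀ = D/Vd = 524/48 ≈ 10.917 μg/mL.
Before the 3rd dose, 2 doses have been given. Superposition: Cmin = C₀·(f + f²).
≈ 10.917 × (0.0702 + 0.0049) ≈ 10.917 × 0.0751 ≈ 0.820 μg/mL.

0.8 μg/mL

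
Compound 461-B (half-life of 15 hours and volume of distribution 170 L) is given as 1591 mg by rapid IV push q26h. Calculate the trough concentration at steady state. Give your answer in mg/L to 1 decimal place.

4.0 mg/L

k = ln2/t½ = ln2/15 ≈ 0.046210 h⁻¹; fraction remaining f = e^(−kτ) = e^(−0.046210×26) ≈ 0.3008.
At steady state, accumulation factor R = 1/(1 − e^(−kτ)) ≈ 1.4302.
Each bolus raises the concentration by D/Vd = 1591/170 ≈ 9.359 mg/L.
Steady-state peak Cmax,ss = C₀·R ≈ 9.359 × 1.4302 ≈ 13.385 mg/L.
Steady-state trough Cmin,ss = Cmax,ss·f ≈ 13.385 × 0.3008 ≈ 4.026 mg/L.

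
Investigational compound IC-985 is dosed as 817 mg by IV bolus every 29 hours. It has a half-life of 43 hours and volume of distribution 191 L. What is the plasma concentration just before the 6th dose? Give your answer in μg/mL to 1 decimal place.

f = (1/2)^(τ/t½) = (1/2)^(29/43) ≈ 0.6266.
C₀ = D/Vd = 817/191 ≈ 4.277 μg/mL.
Before the 6th dose, 5 doses have been given. Superposition: Cmin = C₀·(f + f² + … + f^5).
≈ 4.277 × (0.6266 + 0.3926 + 0.2460 + 0.1542 + 0.0966) ≈ 4.277 × 1.5160 ≈ 6.484 μg/mL.

6.5 μg/mL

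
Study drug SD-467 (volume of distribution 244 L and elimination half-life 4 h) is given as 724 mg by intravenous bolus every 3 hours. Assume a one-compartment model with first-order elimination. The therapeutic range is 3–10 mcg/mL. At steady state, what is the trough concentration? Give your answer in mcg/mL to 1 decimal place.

Over one 3-h interval, 3/4 ≈ 0.75 half-lives elapse, leaving f ≈ 0.5946 of each dose.
At steady state, accumulation factor R = 1/(1 − e^(−kτ)) ≈ 2.4667.
Each bolus raises the concentration by D/Vd = 724/244 ≈ 2.967 mcg/mL.
Steady-state peak Cmax,ss = C₀·R ≈ 2.967 × 2.4667 ≈ 7.319 mcg/mL.
Steady-state trough Cmin,ss = Cmax,ss·f ≈ 7.319 × 0.5946 ≈ 4.352 mcg/mL.
Trough 4.4 mcg/mL vs MEC 3 mcg/mL: adequate.

4.4 mcg/mL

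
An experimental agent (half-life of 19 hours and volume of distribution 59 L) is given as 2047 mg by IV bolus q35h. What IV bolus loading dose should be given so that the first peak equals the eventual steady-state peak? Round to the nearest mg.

2839 mg

f = (1/2)^(35/19) ≈ 0.278914; accumulation ratio R = 1/(1−f) ≈ 1.38680.
Loading dose to hit Cmax,ss on first dose: D_load = D_maint·R ≈ 2047 × 1.38680 ≈ 2838.78 mg.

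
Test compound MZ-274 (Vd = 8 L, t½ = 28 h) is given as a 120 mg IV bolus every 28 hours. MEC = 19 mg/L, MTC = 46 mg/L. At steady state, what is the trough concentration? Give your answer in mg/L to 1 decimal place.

15.0 mg/L

The dosing interval is 1 half-life, so f = 2^(−1) = 0.5.
At steady state, R = 1/(1 − 0.5) = 2/1.
Single-dose peak C₀ = D/Vd = 120/8 = 15 mg/L.
Steady-state peak Cmax,ss = C₀·R = 15 × 2/1 ≈ 30.000 mg/L.
Steady-state trough Cmin,ss = Cmax,ss·f ≈ 30.000 × 0.5 ≈ 15.000 mg/L.
Trough 15.0 mg/L vs MEC 19 mg/L: subtherapeutic.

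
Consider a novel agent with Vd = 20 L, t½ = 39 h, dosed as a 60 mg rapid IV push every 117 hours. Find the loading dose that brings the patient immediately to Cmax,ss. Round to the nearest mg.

f = (1/2)^(117/39) ≈ 0.125000; accumulation ratio R = 1/(1−f) ≈ 1.14286.
Loading dose to hit Cmax,ss on first dose: D_load = D_maint·R ≈ 60 × 1.14286 ≈ 68.57 mg.

69 mg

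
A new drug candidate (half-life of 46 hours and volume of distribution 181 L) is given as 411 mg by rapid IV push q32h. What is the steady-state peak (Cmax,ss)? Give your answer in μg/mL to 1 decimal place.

τ/t½ = 32/46 ≈ 0.69565, so fraction remaining f = (1/2)^(32/46) ≈ 0.6174.
At steady state, accumulation factor R = 1/(1 − e^(−kτ)) ≈ 2.6137.
Each bolus raises the concentration by D/Vd = 411/181 ≈ 2.271 μg/mL.
Cmax,ss = C₀/(1 − f) ≈ 2.271/0.3826 ≈ 5.936 μg/mL.

5.9 μg/mL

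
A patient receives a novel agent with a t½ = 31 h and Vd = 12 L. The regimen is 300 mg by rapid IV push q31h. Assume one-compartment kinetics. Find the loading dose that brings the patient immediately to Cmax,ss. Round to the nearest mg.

600 mg

f = (1/2)^(31/31) ≈ 0.500000; accumulation ratio R = 1/(1−f) ≈ 2.00000.
Loading dose to hit Cmax,ss on first dose: D_load = D_maint·R ≈ 300 × 2.00000 ≈ 600.00 mg.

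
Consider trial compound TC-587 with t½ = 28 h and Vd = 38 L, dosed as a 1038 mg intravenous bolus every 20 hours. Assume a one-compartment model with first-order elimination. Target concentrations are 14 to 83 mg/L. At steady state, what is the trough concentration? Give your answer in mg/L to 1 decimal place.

τ/t½ = 20/28 ≈ 0.71429, so fraction remaining f = (1/2)^(20/28) ≈ 0.6095.
Each bolus raises the concentration by D/Vd = 1038/38 ≈ 27.316 mg/L.
Steady-state trough Cmin,ss = C₀·f/(1−f) ≈ 27.316 × 0.6095/0.3905 ≈ 42.635 mg/L.
Trough 42.6 mg/L vs MEC 14 mg/L: adequate.

42.6 mg/L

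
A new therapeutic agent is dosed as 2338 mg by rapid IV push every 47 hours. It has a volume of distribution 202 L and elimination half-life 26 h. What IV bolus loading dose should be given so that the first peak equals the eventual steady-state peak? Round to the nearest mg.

3273 mg

f = (1/2)^(47/26) ≈ 0.285647; accumulation ratio R = 1/(1−f) ≈ 1.39987.
Loading dose to hit Cmax,ss on first dose: D_load = D_maint·R ≈ 2338 × 1.39987 ≈ 3272.90 mg.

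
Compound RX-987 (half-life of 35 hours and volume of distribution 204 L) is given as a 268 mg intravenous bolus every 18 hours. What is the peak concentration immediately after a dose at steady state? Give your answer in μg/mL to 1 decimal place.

4.4 μg/mL

k = ln2/t½ = ln2/35 ≈ 0.019804 h⁻¹; fraction remaining f = e^(−kτ) = e^(−0.019804×18) ≈ 0.7001.
Accumulation ratio R = 1/(1 − f) ≈ 1/0.2999 ≈ 3.3344.
Each bolus raises the concentration by D/Vd = 268/204 ≈ 1.314 μg/mL.
Cmax,ss = C₀/(1 − f) ≈ 1.314/0.2999 ≈ 4.381 μg/mL.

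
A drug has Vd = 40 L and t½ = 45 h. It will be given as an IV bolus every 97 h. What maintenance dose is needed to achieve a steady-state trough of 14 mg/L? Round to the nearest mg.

τ/t½ = 97/45 ≈ 2.1556, so f = (1/2)^(97/45) ≈ 0.224447.
Cmin,ss = (D/Vd)·f/(1−f), so D = Cmin,ss·Vd·(1−f)/f.
D = 14 × 40 × (1−f)/f ≈ 14 × 40 × 3.45539 ≈ 1935.02 mg.

1935 mg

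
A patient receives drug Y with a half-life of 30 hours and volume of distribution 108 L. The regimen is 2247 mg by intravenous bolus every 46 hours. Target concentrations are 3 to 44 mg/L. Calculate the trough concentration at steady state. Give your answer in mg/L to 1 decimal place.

11.0 mg/L

τ/t½ = 46/30 ≈ 1.5333, so fraction remaining f = (1/2)^(46/30) ≈ 0.3455.
Accumulation ratio R = 1/(1 − f) ≈ 1/0.6545 ≈ 1.5279.
Single-dose peak C₀ = D/Vd = 2247/108 ≈ 20.806 mg/L.
Steady-state peak Cmax,ss = C₀·R ≈ 20.806 × 1.5279 ≈ 31.789 mg/L.
Steady-state trough Cmin,ss = Cmax,ss·f ≈ 31.789 × 0.3455 ≈ 10.983 mg/L.
Trough 11.0 mg/L vs MEC 3 mg/L: adequate.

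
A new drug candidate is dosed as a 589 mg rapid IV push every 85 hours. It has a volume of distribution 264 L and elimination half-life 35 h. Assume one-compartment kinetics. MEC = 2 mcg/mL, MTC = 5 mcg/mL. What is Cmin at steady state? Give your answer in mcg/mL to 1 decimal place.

0.5 mcg/mL

τ/t½ = 85/35 ≈ 2.4286, so fraction remaining f = (1/2)^(85/35) ≈ 0.1857.
Each bolus raises the concentration by D/Vd = 589/264 ≈ 2.231 mcg/mL.
Steady-state trough Cmin,ss = C₀·f/(1−f) ≈ 2.231 × 0.1857/0.8143 ≈ 0.509 mcg/mL.
Trough 0.5 mcg/mL vs MEC 2 mcg/mL: subtherapeutic.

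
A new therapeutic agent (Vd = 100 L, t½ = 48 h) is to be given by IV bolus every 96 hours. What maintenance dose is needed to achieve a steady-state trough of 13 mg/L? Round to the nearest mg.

τ/t½ = 96/48 ≈ 2, so f = (1/2)^(96/48) ≈ 0.250000.
Cmin,ss = (D/Vd)·f/(1−f), so D = Cmin,ss·Vd·(1−f)/f.
D = 13 × 100 × (1−f)/f ≈ 13 × 100 × 3.00000 ≈ 3900.00 mg.

3900 mg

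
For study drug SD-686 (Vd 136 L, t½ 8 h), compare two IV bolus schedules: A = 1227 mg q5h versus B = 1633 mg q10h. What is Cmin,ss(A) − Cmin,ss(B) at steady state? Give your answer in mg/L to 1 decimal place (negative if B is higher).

Regimen A: f = (1/2)^(5/8) ≈ 0.6484; Cmin,ss = (1227/136)·f/(1−f) ≈ 16.638 mg/L.
Regimen B: f = (1/2)^(10/8) ≈ 0.4204; Cmin,ss = (1633/136)·f/(1−f) ≈ 8.709 mg/L.
Difference ≈ 16.638 − 8.709 ≈ 7.929 mg/L.

7.9 mg/L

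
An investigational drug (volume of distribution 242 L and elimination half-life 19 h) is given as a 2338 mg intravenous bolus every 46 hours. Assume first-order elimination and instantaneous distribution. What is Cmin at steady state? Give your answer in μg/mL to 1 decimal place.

2.2 μg/mL

Over one 46-h interval, 46/19 ≈ 2.4211 half-lives elapse, leaving f ≈ 0.1867 of each dose.
Each bolus raises the concentration by D/Vd = 2338/242 ≈ 9.661 μg/mL.
Steady-state trough Cmin,ss = C₀·f/(1−f) ≈ 9.661 × 0.1867/0.8133 ≈ 2.218 μg/mL.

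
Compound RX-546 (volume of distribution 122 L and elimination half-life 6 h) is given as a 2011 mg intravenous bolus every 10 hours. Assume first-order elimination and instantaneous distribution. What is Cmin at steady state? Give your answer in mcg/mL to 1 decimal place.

τ/t½ = 10/6 ≈ 1.6667, so fraction remaining f = (1/2)^(10/6) ≈ 0.3150.
At steady state, accumulation factor R = 1/(1 − e^(−kτ)) ≈ 1.4599.
Single-dose peak C₀ = D/Vd = 2011/122 ≈ 16.484 mcg/mL.
Cmax,ss = C₀/(1 − f) ≈ 16.484/0.6850 ≈ 24.064 mcg/mL.
Steady-state trough Cmin,ss = Cmax,ss·f ≈ 24.064 × 0.3150 ≈ 7.580 mcg/mL.

7.6 mcg/mL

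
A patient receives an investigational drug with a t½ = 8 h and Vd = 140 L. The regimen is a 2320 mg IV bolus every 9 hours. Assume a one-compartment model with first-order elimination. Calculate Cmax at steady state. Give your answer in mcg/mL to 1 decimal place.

τ/t½ = 9/8 ≈ 1.125, so fraction remaining f = (1/2)^(9/8) ≈ 0.4585.
Accumulation ratio R = 1/(1 − f) ≈ 1/0.5415 ≈ 1.8467.
Single-dose peak C₀ = D/Vd = 2320/140 ≈ 16.571 mcg/mL.
Cmax,ss = C₀/(1 − f) ≈ 16.571/0.5415 ≈ 30.602 mcg/mL.

30.6 mcg/mL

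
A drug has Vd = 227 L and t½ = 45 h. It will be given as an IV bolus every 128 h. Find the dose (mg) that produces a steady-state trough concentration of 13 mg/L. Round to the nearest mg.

τ/t½ = 128/45 ≈ 2.8444, so f = (1/2)^(128/45) ≈ 0.139231.
Cmin,ss = (D/Vd)·f/(1−f), so D = Cmin,ss·Vd·(1−f)/f.
D = 13 × 227 × (1−f)/f ≈ 13 × 227 × 6.18231 ≈ 18244.00 mg.

18244 mg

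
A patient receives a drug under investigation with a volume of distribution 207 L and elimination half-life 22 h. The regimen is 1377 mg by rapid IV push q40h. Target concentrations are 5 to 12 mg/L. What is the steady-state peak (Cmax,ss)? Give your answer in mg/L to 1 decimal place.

k = ln2/t½ = ln2/22 ≈ 0.031507 h⁻¹; fraction remaining f = e^(−kτ) = e^(−0.031507×40) ≈ 0.2836.
Accumulation ratio R = 1/(1 − f) ≈ 1/0.7164 ≈ 1.3959.
Single-dose peak C₀ = D/Vd = 1377/207 ≈ 6.652 mg/L.
Steady-state peak Cmax,ss = C₀·R ≈ 6.652 × 1.3959 ≈ 9.286 mg/L.
Peak 9.3 mg/L vs MTC 12 mg/L: below toxic threshold.

9.3 mg/L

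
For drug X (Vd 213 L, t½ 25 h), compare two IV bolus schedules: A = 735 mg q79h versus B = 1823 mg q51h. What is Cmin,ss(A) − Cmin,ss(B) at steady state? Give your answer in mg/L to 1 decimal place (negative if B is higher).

-2.3 mg/L

Regimen A: f = (1/2)^(79/25) ≈ 0.1119; Cmin,ss = (735/213)·f/(1−f) ≈ 0.435 mg/L.
Regimen B: f = (1/2)^(51/25) ≈ 0.2432; Cmin,ss = (1823/213)·f/(1−f) ≈ 2.750 mg/L.
Difference ≈ 0.435 − 2.750 ≈ -2.315 mg/L.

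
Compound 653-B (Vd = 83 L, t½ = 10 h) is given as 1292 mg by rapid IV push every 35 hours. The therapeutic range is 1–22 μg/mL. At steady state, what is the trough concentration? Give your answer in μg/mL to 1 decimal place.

1.5 μg/mL

k = ln2/t½ = ln2/10 ≈ 0.069315 h⁻¹; fraction remaining f = e^(−kτ) = e^(−0.069315×35) ≈ 0.0884.
Accumulation ratio R = 1/(1 − f) ≈ 1/0.9116 ≈ 1.0970.
Each bolus raises the concentration by D/Vd = 1292/83 ≈ 15.566 μg/mL.
Steady-state peak Cmax,ss = C₀·R ≈ 15.566 × 1.0970 ≈ 17.076 μg/mL.
One interval later, Cmin,ss = Cmax,ss·e^(−kτ) ≈ 17.076 × 0.0884 ≈ 1.510 μg/mL.
Trough 1.5 μg/mL vs MEC 1 μg/mL: adequate.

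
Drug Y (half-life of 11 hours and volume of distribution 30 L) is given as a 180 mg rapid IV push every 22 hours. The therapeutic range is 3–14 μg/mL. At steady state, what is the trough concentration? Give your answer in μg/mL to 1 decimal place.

The dosing interval is 2 half-lives, so f = 2^(−2) = 0.25.
At steady state, R = 1/(1 − 0.25) = 4/3.
Single-dose peak C₀ = D/Vd = 180/30 = 6 μg/mL.
Steady-state peak Cmax,ss = C₀·R = 6 × 4/3 ≈ 8.000 μg/mL.
Steady-state trough Cmin,ss = Cmax,ss·f ≈ 8.000 × 0.25 ≈ 2.000 μg/mL.
Trough 2.0 μg/mL vs MEC 3 μg/mL: subtherapeutic.

2.0 μg/mL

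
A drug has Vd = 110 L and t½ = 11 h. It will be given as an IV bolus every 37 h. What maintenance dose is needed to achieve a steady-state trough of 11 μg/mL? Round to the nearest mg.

τ/t½ = 37/11 ≈ 3.3636, so f = (1/2)^(37/11) ≈ 0.097150.
Cmin,ss = (D/Vd)·f/(1−f), so D = Cmin,ss·Vd·(1−f)/f.
D = 11 × 110 × (1−f)/f ≈ 11 × 110 × 9.29336 ≈ 11244.97 mg.

11245 mg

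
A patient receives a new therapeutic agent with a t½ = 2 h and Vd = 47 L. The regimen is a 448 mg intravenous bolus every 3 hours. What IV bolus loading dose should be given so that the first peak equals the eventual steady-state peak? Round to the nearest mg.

693 mg

f = (1/2)^(3/2) ≈ 0.353553; accumulation ratio R = 1/(1−f) ≈ 1.54692.
Loading dose to hit Cmax,ss on first dose: D_load = D_maint·R ≈ 448 × 1.54692 ≈ 693.02 mg.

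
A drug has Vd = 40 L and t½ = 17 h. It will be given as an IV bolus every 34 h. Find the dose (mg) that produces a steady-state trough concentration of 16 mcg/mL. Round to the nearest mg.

1920 mg

τ/t½ = 34/17 ≈ 2, so f = (1/2)^(34/17) ≈ 0.250000.
Cmin,ss = (D/Vd)·f/(1−f), so D = Cmin,ss·Vd·(1−f)/f.
D = 16 × 40 × (1−f)/f ≈ 16 × 40 × 3.00000 ≈ 1920.00 mg.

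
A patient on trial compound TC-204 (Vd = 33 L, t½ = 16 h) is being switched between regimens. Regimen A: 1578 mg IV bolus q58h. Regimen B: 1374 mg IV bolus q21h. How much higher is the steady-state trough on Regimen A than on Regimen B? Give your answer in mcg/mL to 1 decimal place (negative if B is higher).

-23.8 mcg/mL

Regimen A: f = (1/2)^(58/16) ≈ 0.0811; Cmin,ss = (1578/33)·f/(1−f) ≈ 4.220 mcg/mL.
Regimen B: f = (1/2)^(21/16) ≈ 0.4026; Cmin,ss = (1374/33)·f/(1−f) ≈ 28.060 mcg/mL.
Difference ≈ 4.220 − 28.060 ≈ -23.840 mcg/mL.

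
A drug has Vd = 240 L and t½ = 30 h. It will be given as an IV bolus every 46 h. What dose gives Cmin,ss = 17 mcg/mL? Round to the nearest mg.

7730 mg

τ/t½ = 46/30 ≈ 1.5333, so f = (1/2)^(46/30) ≈ 0.345478.
Cmin,ss = (D/Vd)·f/(1−f), so D = Cmin,ss·Vd·(1−f)/f.
D = 17 × 240 × (1−f)/f ≈ 17 × 240 × 1.89454 ≈ 7729.72 mg.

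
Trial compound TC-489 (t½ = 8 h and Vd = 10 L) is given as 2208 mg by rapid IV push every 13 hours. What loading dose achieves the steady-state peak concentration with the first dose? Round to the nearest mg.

f = (1/2)^(13/8) ≈ 0.324210; accumulation ratio R = 1/(1−f) ≈ 1.47975.
Loading dose to hit Cmax,ss on first dose: D_load = D_maint·R ≈ 2208 × 1.47975 ≈ 3267.29 mg.

3267 mg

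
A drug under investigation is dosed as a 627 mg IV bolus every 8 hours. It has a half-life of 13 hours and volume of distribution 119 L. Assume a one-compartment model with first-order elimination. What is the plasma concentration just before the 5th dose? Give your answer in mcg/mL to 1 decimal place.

f = (1/2)^(τ/t½) = (1/2)^(8/13) ≈ 0.6528.
C₀ = D/Vd = 627/119 ≈ 5.269 mcg/mL.
Before the 5th dose, 4 doses have been given. Superposition: Cmin = C₀·(f + f² + … + f^4).
≈ 5.269 × (0.6528 + 0.4261 + 0.2782 + 0.1816) ≈ 5.269 × 1.5387 ≈ 8.107 mcg/mL.

8.1 mcg/mL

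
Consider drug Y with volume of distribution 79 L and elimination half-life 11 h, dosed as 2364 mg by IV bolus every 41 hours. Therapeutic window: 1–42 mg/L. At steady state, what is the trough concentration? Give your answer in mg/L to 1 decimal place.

Over one 41-h interval, 41/11 ≈ 3.7273 half-lives elapse, leaving f ≈ 0.0755 of each dose.
At steady state, accumulation factor R = 1/(1 − e^(−kτ)) ≈ 1.0817.
Each bolus raises the concentration by D/Vd = 2364/79 ≈ 29.924 mg/L.
Cmax,ss = C₀/(1 − f) ≈ 29.924/0.9245 ≈ 32.368 mg/L.
One interval later, Cmin,ss = Cmax,ss·e^(−kτ) ≈ 32.368 × 0.0755 ≈ 2.444 mg/L.
Trough 2.4 mg/L vs MEC 1 mg/L: adequate.

2.4 mg/L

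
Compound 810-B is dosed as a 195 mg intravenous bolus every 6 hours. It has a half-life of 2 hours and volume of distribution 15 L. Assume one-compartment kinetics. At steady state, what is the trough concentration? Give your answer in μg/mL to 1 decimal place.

The dosing interval is 3 half-lives, so f = 2^(−3) = 0.125.
Accumulation ratio R = 1/(1 − f) = 1/0.875 = 8/7.
Single-dose peak C₀ = D/Vd = 195/15 = 13 μg/mL.
Steady-state peak Cmax,ss = C₀·R = 13 × 8/7 ≈ 14.857 μg/mL.
Steady-state trough Cmin,ss = Cmax,ss·f ≈ 14.857 × 0.125 ≈ 1.857 μg/mL.

1.9 μg/mL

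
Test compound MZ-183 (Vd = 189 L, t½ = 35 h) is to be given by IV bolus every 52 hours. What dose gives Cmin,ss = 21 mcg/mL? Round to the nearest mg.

τ/t½ = 52/35 ≈ 1.4857, so f = (1/2)^(52/35) ≈ 0.357072.
Cmin,ss = (D/Vd)·f/(1−f), so D = Cmin,ss·Vd·(1−f)/f.
D = 21 × 189 × (1−f)/f ≈ 21 × 189 × 1.80056 ≈ 7146.42 mg.

7146 mg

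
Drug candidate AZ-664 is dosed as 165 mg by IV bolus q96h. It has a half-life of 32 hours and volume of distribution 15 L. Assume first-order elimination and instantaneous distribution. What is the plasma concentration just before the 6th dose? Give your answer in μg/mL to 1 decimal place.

1.6 μg/mL

f = (1/2)^(τ/t½) = (1/2)^(96/32) ≈ 0.1250.
C₀ = D/Vd = 165/15 ≈ 11.000 μg/mL.
Before the 6th dose, 5 doses have been given. Superposition: Cmin = C₀·(f + f² + … + f^5).
≈ 11.000 × (0.1250 + 0.0156 + 0.0020 + 0.0002 + 0.0000) ≈ 11.000 × 0.1428 ≈ 1.571 μg/mL.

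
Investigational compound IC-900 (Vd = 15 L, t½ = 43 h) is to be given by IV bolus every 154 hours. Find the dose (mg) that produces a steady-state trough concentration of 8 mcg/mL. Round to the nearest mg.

τ/t½ = 154/43 ≈ 3.5814, so f = (1/2)^(154/43) ≈ 0.083540.
Cmin,ss = (D/Vd)·f/(1−f), so D = Cmin,ss·Vd·(1−f)/f.
D = 8 × 15 × (1−f)/f ≈ 8 × 15 × 10.97031 ≈ 1316.44 mg.

1316 mg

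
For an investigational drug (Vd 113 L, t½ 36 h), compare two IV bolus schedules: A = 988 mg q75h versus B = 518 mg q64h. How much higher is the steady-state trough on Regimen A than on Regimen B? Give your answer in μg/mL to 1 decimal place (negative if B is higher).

Regimen A: f = (1/2)^(75/36) ≈ 0.2360; Cmin,ss = (988/113)·f/(1−f) ≈ 2.701 μg/mL.
Regimen B: f = (1/2)^(64/36) ≈ 0.2916; Cmin,ss = (518/113)·f/(1−f) ≈ 1.887 μg/mL.
Difference ≈ 2.701 − 1.887 ≈ 0.814 μg/mL.

0.8 μg/mL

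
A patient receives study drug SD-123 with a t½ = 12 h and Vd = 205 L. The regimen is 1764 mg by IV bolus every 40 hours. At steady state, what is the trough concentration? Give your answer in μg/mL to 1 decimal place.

0.9 μg/mL

k = ln2/t½ = ln2/12 ≈ 0.057762 h⁻¹; fraction remaining f = e^(−kτ) = e^(−0.057762×40) ≈ 0.0992.
Accumulation ratio R = 1/(1 − f) ≈ 1/0.9008 ≈ 1.1101.
Each bolus raises the concentration by D/Vd = 1764/205 ≈ 8.605 μg/mL.
Steady-state peak Cmax,ss = C₀·R ≈ 8.605 × 1.1101 ≈ 9.552 μg/mL.
Steady-state trough Cmin,ss = Cmax,ss·f ≈ 9.552 × 0.0992 ≈ 0.948 μg/mL.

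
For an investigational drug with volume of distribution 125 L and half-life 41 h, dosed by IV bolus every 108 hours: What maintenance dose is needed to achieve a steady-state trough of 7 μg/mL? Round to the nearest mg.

4557 mg

τ/t½ = 108/41 ≈ 2.6341, so f = (1/2)^(108/41) ≈ 0.161080.
Cmin,ss = (D/Vd)·f/(1−f), so D = Cmin,ss·Vd·(1−f)/f.
D = 7 × 125 × (1−f)/f ≈ 7 × 125 × 5.20810 ≈ 4557.09 mg.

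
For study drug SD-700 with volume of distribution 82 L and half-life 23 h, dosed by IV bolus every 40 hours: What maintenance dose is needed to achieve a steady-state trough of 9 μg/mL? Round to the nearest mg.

1726 mg

τ/t½ = 40/23 ≈ 1.7391, so f = (1/2)^(40/23) ≈ 0.299550.
Cmin,ss = (D/Vd)·f/(1−f), so D = Cmin,ss·Vd·(1−f)/f.
D = 9 × 82 × (1−f)/f ≈ 9 × 82 × 2.33834 ≈ 1725.69 mg.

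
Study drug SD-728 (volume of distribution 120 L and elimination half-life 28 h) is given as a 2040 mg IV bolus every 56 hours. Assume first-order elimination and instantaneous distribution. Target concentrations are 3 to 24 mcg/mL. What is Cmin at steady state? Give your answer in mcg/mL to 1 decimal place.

5.7 mcg/mL

The dosing interval is 2 half-lives, so f = 2^(−2) = 0.25.
Accumulation ratio R = 1/(1 − f) = 1/0.75 = 4/3.
Single-dose peak C₀ = D/Vd = 2040/120 = 17 mcg/mL.
Steady-state peak Cmax,ss = C₀·R = 17 × 4/3 ≈ 22.667 mcg/mL.
Steady-state trough Cmin,ss = Cmax,ss·f ≈ 22.667 × 0.25 ≈ 5.667 mcg/mL.
Trough 5.7 mcg/mL vs MEC 3 mcg/mL: adequate.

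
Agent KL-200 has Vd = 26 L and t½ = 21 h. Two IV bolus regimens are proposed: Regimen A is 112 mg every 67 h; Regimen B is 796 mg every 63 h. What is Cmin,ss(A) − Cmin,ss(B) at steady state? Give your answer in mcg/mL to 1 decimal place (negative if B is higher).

-3.8 mcg/mL

Regimen A: f = (1/2)^(67/21) ≈ 0.1095; Cmin,ss = (112/26)·f/(1−f) ≈ 0.530 mcg/mL.
Regimen B: f = (1/2)^(63/21) ≈ 0.1250; Cmin,ss = (796/26)·f/(1−f) ≈ 4.374 mcg/mL.
Difference ≈ 0.530 − 4.374 ≈ -3.844 mcg/mL.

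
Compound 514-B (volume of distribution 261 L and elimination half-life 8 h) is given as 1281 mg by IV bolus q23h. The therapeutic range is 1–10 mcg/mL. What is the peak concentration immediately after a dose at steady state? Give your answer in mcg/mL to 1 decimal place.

τ/t½ = 23/8 ≈ 2.875, so fraction remaining f = (1/2)^(23/8) ≈ 0.1363.
Accumulation ratio R = 1/(1 − f) ≈ 1/0.8637 ≈ 1.1578.
Each bolus raises the concentration by D/Vd = 1281/261 ≈ 4.908 mcg/mL.
Cmax,ss = C₀/(1 − f) ≈ 4.908/0.8637 ≈ 5.683 mcg/mL.
Peak 5.7 mcg/mL vs MTC 10 mcg/mL: below toxic threshold.

5.7 mcg/mL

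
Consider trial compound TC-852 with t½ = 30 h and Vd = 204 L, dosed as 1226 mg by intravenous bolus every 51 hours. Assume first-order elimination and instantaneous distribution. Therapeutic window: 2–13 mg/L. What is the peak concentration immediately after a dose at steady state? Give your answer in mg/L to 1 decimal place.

8.7 mg/L

k = ln2/t½ = ln2/30 ≈ 0.023105 h⁻¹; fraction remaining f = e^(−kτ) = e^(−0.023105×51) ≈ 0.3078.
Accumulation ratio R = 1/(1 − f) ≈ 1/0.6922 ≈ 1.4447.
Each bolus raises the concentration by D/Vd = 1226/204 ≈ 6.010 mg/L.
Steady-state peak Cmax,ss = C₀·R ≈ 6.010 × 1.4447 ≈ 8.683 mg/L.
Peak 8.7 mg/L vs MTC 13 mg/L: below toxic threshold.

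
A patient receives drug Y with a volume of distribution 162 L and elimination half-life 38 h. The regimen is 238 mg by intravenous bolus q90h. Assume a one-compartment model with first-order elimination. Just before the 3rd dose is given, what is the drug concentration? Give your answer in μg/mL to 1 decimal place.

f = (1/2)^(τ/t½) = (1/2)^(90/38) ≈ 0.1937.
C₀ = D/Vd = 238/162 ≈ 1.469 μg/mL.
Before the 3rd dose, 2 doses have been given. Superposition: Cmin = C₀·(f + f²).
≈ 1.469 × (0.1937 + 0.0375) ≈ 1.469 × 0.2312 ≈ 0.340 μg/mL.

0.3 μg/mL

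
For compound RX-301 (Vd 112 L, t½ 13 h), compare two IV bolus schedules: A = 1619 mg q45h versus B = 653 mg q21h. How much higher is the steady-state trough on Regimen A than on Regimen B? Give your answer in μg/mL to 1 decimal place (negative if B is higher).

Regimen A: f = (1/2)^(45/13) ≈ 0.0908; Cmin,ss = (1619/112)·f/(1−f) ≈ 1.444 μg/mL.
Regimen B: f = (1/2)^(21/13) ≈ 0.3264; Cmin,ss = (653/112)·f/(1−f) ≈ 2.825 μg/mL.
Difference ≈ 1.444 − 2.825 ≈ -1.381 μg/mL.

-1.4 μg/mL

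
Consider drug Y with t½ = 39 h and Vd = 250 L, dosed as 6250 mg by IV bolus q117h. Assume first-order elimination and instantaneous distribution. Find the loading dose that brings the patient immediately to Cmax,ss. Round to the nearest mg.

f = (1/2)^(117/39) ≈ 0.125000; accumulation ratio R = 1/(1−f) ≈ 1.14286.
Loading dose to hit Cmax,ss on first dose: D_load = D_maint·R ≈ 6250 × 1.14286 ≈ 7142.88 mg.

7143 mg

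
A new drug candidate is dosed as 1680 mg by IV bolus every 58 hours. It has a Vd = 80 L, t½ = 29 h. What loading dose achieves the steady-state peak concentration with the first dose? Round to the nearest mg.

2240 mg

f = (1/2)^(58/29) ≈ 0.250000; accumulation ratio R = 1/(1−f) ≈ 1.33333.
Loading dose to hit Cmax,ss on first dose: D_load = D_maint·R ≈ 1680 × 1.33333 ≈ 2239.99 mg.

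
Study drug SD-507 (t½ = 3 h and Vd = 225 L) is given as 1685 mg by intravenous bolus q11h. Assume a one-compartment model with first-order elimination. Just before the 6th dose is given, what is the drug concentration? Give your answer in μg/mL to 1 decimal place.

0.6 μg/mL

f = (1/2)^(τ/t½) = (1/2)^(11/3) ≈ 0.0787.
C₀ = D/Vd = 1685/225 ≈ 7.489 μg/mL.
Before the 6th dose, 5 doses have been given. Superposition: Cmin = C₀·(f + f² + … + f^5).
≈ 7.489 × (0.0787 + 0.0062 + 0.0005 + 0.0000 + 0.0000) ≈ 7.489 × 0.0854 ≈ 0.640 μg/mL.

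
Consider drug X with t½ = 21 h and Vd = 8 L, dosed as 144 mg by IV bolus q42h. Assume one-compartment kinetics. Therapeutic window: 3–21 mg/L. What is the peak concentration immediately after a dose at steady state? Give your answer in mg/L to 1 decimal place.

The dosing interval is 2 half-lives, so f = 2^(−2) = 0.25.
Accumulation ratio R = 1/(1 − f) = 1/0.75 = 4/3.
Single-dose peak C₀ = D/Vd = 144/8 = 18 mg/L.
Steady-state peak Cmax,ss = C₀·R = 18 × 4/3 ≈ 24.000 mg/L.
Peak 24.0 mg/L vs MTC 21 mg/L: exceeds toxic threshold.

24.0 mg/L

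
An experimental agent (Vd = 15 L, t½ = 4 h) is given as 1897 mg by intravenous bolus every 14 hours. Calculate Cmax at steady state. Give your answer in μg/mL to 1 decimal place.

Over one 14-h interval, 14/4 ≈ 3.5 half-lives elapse, leaving f ≈ 0.0884 of each dose.
At steady state, accumulation factor R = 1/(1 − e^(−kτ)) ≈ 1.0970.
Single-dose peak C₀ = D/Vd = 1897/15 ≈ 126.467 μg/mL.
Cmax,ss = C₀/(1 − f) ≈ 126.467/0.9116 ≈ 138.731 μg/mL.

138.7 μg/mL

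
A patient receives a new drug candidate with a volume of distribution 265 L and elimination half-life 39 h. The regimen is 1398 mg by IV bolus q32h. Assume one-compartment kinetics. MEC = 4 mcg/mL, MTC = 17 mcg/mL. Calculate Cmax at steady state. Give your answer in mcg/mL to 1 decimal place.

12.2 mcg/mL

τ/t½ = 32/39 ≈ 0.82051, so fraction remaining f = (1/2)^(32/39) ≈ 0.5662.
At steady state, accumulation factor R = 1/(1 − e^(−kτ)) ≈ 2.3052.
Single-dose peak C₀ = D/Vd = 1398/265 ≈ 5.275 mcg/mL.
Steady-state peak Cmax,ss = C₀·R ≈ 5.275 × 2.3052 ≈ 12.160 mcg/mL.
Peak 12.2 mcg/mL vs MTC 17 mcg/mL: below toxic threshold.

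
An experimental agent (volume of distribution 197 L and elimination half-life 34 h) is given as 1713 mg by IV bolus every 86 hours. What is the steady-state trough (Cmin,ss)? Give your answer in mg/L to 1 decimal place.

1.8 mg/L

τ/t½ = 86/34 ≈ 2.5294, so fraction remaining f = (1/2)^(86/34) ≈ 0.1732.
Accumulation ratio R = 1/(1 − f) ≈ 1/0.8268 ≈ 1.2095.
Each bolus raises the concentration by D/Vd = 1713/197 ≈ 8.695 mg/L.
Steady-state peak Cmax,ss = C₀·R ≈ 8.695 × 1.2095 ≈ 10.517 mg/L.
One interval later, Cmin,ss = Cmax,ss·e^(−kτ) ≈ 10.517 × 0.1732 ≈ 1.822 mg/L.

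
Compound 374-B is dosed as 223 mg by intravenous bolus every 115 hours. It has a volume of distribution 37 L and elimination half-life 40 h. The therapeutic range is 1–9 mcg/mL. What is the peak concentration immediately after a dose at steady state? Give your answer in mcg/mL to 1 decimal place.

7.0 mcg/mL

Over one 115-h interval, 115/40 ≈ 2.875 half-lives elapse, leaving f ≈ 0.1363 of each dose.
At steady state, accumulation factor R = 1/(1 − e^(−kτ)) ≈ 1.1578.
Each bolus raises the concentration by D/Vd = 223/37 ≈ 6.027 mcg/mL.
Steady-state peak Cmax,ss = C₀·R ≈ 6.027 × 1.1578 ≈ 6.978 mcg/mL.
Peak 7.0 mcg/mL vs MTC 9 mcg/mL: below toxic threshold.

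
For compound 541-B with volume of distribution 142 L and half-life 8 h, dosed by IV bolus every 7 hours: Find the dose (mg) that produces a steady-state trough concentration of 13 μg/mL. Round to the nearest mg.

1540 mg

τ/t½ = 7/8 ≈ 0.875, so f = (1/2)^(7/8) ≈ 0.545254.
Cmin,ss = (D/Vd)·f/(1−f), so D = Cmin,ss·Vd·(1−f)/f.
D = 13 × 142 × (1−f)/f ≈ 13 × 142 × 0.83401 ≈ 1539.58 mg.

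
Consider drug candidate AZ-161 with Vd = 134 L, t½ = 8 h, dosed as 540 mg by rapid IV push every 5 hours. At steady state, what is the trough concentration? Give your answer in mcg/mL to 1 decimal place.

τ/t½ = 5/8 ≈ 0.625, so fraction remaining f = (1/2)^(5/8) ≈ 0.6484.
At steady state, accumulation factor R = 1/(1 − e^(−kτ)) ≈ 2.8441.
Single-dose peak C₀ = D/Vd = 540/134 ≈ 4.030 mcg/mL.
Steady-state peak Cmax,ss = C₀·R ≈ 4.030 × 2.8441 ≈ 11.462 mcg/mL.
One interval later, Cmin,ss = Cmax,ss·e^(−kτ) ≈ 11.462 × 0.6484 ≈ 7.432 mcg/mL.

7.4 mcg/mL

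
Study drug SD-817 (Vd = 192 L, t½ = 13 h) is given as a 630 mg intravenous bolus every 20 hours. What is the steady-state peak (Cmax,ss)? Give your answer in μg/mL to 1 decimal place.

5.0 μg/mL

τ/t½ = 20/13 ≈ 1.5385, so fraction remaining f = (1/2)^(20/13) ≈ 0.3443.
Accumulation ratio R = 1/(1 − f) ≈ 1/0.6557 ≈ 1.5251.
Each bolus raises the concentration by D/Vd = 630/192 ≈ 3.281 μg/mL.
Steady-state peak Cmax,ss = C₀·R ≈ 3.281 × 1.5251 ≈ 5.004 μg/mL.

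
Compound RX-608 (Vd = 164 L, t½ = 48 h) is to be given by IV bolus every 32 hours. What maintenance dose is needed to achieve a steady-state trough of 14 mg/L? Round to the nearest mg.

1349 mg

τ/t½ = 32/48 ≈ 0.66667, so f = (1/2)^(32/48) ≈ 0.629961.
Cmin,ss = (D/Vd)·f/(1−f), so D = Cmin,ss·Vd·(1−f)/f.
D = 14 × 164 × (1−f)/f ≈ 14 × 164 × 0.58740 ≈ 1348.67 mg.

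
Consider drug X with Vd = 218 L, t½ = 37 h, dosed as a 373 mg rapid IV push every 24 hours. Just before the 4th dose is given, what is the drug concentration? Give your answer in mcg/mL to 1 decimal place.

f = (1/2)^(τ/t½) = (1/2)^(24/37) ≈ 0.6379.
C₀ = D/Vd = 373/218 ≈ 1.711 mcg/mL.
Before the 4th dose, 3 doses have been given. Superposition: Cmin = C₀·(f + f² + … + f^3).
≈ 1.711 × (0.6379 + 0.4069 + 0.2596) ≈ 1.711 × 1.3044 ≈ 2.232 mcg/mL.

2.2 mcg/mL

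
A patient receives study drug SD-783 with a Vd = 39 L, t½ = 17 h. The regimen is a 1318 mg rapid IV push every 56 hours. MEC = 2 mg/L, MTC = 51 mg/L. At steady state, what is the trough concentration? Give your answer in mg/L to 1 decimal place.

Over one 56-h interval, 56/17 ≈ 3.2941 half-lives elapse, leaving f ≈ 0.1019 of each dose.
Accumulation ratio R = 1/(1 − f) ≈ 1/0.8981 ≈ 1.1135.
Single-dose peak C₀ = D/Vd = 1318/39 ≈ 33.795 mg/L.
Steady-state peak Cmax,ss = C₀·R ≈ 33.795 × 1.1135 ≈ 37.631 mg/L.
Steady-state trough Cmin,ss = Cmax,ss·f ≈ 37.631 × 0.1019 ≈ 3.835 mg/L.
Trough 3.8 mg/L vs MEC 2 mg/L: adequate.

3.8 mg/L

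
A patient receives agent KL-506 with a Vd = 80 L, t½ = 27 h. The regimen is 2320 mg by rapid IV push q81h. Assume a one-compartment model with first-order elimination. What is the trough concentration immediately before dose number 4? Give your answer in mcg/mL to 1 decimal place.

f = (1/2)^(τ/t½) = (1/2)^(81/27) ≈ 0.1250.
C₀ = D/Vd = 2320/80 ≈ 29.000 mcg/mL.
Before the 4th dose, 3 doses have been given. Superposition: Cmin = C₀·(f + f² + … + f^3).
≈ 29.000 × (0.1250 + 0.0156 + 0.0020) ≈ 29.000 × 0.1426 ≈ 4.135 mcg/mL.

4.1 mcg/mL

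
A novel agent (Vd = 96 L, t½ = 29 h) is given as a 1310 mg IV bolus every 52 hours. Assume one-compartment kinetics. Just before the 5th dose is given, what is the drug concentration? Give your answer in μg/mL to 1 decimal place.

f = (1/2)^(τ/t½) = (1/2)^(52/29) ≈ 0.2886.
C₀ = D/Vd = 1310/96 ≈ 13.646 μg/mL.
Before the 5th dose, 4 doses have been given. Superposition: Cmin = C₀·(f + f² + … + f^4).
≈ 13.646 × (0.2886 + 0.0833 + 0.0240 + 0.0069) ≈ 13.646 × 0.4028 ≈ 5.497 μg/mL.

5.5 μg/mL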